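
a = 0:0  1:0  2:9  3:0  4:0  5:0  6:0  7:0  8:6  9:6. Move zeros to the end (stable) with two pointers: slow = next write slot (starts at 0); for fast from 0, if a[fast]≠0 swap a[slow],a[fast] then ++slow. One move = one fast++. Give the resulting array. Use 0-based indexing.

[9, 6, 6, 0, 0, 0, 0, 0, 0, 0]

(s=0,f=0) a[fast]=0 → fast++
(s=0,f=1) a[fast]=0 → fast++
(s=0,f=2) a[fast]=9≠0 swap→a[0]=9 → slow++,fast++
(s=1,f=3) a[fast]=0 → fast++
(s=1,f=4) a[fast]=0 → fast++
(s=1,f=5) a[fast]=0 → fast++
(s=1,f=6) a[fast]=0 → fast++
(s=1,f=7) a[fast]=0 → fast++
(s=1,f=8) a[fast]=6≠0 swap→a[1]=6 → slow++,fast++
(s=2,f=9) a[fast]=6≠0 swap→a[2]=6 → slow++,fast++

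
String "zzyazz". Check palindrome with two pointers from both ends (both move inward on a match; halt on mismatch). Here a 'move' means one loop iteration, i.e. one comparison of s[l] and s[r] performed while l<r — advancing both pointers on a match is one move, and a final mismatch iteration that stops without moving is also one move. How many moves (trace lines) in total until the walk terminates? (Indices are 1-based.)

3 moves

[1,6] 'z'=='z' → l++,r--
[2,5] 'z'=='z' → l++,r--
[3,4] 'y'!='a' → stop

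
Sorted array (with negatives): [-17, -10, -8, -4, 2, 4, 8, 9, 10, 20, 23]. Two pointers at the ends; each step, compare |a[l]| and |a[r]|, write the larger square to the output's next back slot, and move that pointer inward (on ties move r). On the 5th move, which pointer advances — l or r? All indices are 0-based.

l=0 r=10: |-17|<=|23| out[10]=529, r--
l=0 r=9: |-17|<=|20| out[9]=400, r--
l=0 r=8: |-17|>|10| out[8]=289, l++
l=1 r=8: |-10|<=|10| out[7]=100, r--
l=1 r=7: |-10|>|9| out[6]=100, l++

l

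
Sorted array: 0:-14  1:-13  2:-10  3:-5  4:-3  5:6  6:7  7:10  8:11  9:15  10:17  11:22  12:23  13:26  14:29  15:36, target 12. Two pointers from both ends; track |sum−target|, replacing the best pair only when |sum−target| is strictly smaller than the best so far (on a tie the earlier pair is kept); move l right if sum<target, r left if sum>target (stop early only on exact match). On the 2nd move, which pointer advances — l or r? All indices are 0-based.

l=0 r=15: -14+36=22 d=10 *, r--
l=0 r=14: -14+29=15 d=3 *, r--

r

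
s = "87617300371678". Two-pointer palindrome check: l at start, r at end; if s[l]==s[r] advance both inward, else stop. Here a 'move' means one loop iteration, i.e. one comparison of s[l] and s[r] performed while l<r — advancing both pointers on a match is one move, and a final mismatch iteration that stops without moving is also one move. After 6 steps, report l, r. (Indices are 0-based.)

[0,13] '8'=='8' → l++,r--
[1,12] '7'=='7' → l++,r--
[2,11] '6'=='6' → l++,r--
[3,10] '1'=='1' → l++,r--
[4,9] '7'=='7' → l++,r--
[5,8] '3'=='3' → l++,r--

l=6, r=7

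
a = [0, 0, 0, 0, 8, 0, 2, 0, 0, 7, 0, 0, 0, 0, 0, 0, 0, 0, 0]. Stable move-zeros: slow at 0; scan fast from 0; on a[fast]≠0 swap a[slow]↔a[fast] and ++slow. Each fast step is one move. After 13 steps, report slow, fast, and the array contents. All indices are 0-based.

slow=3, fast=13, a=[8, 2, 7, 0, 0, 0, 0, 0, 0, 0, 0, 0, 0, 0, 0, 0, 0, 0, 0]

(s=0,f=0) a[fast]=0 → fast++
(s=0,f=1) a[fast]=0 → fast++
(s=0,f=2) a[fast]=0 → fast++
(s=0,f=3) a[fast]=0 → fast++
(s=0,f=4) a[fast]=8≠0 swap→a[0]=8 → slow++,fast++
(s=1,f=5) a[fast]=0 → fast++
(s=1,f=6) a[fast]=2≠0 swap→a[1]=2 → slow++,fast++
(s=2,f=7) a[fast]=0 → fast++
(s=2,f=8) a[fast]=0 → fast++
(s=2,f=9) a[fast]=7≠0 swap→a[2]=7 → slow++,fast++
(s=3,f=10) a[fast]=0 → fast++
(s=3,f=11) a[fast]=0 → fast++
(s=3,f=12) a[fast]=0 → fast++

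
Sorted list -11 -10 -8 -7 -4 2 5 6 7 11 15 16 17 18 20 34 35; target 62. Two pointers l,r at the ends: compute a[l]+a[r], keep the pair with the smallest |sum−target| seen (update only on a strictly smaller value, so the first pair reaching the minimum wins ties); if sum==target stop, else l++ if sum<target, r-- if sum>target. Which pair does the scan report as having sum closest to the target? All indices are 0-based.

pair (20, 35) with sum 55 (|Δ|=7)

[0,16] -11+35=24 d=38 * → l++
[1,16] -10+35=25 d=37 * → l++
[2,16] -8+35=27 d=35 * → l++
[3,16] -7+35=28 d=34 * → l++
[4,16] -4+35=31 d=31 * → l++
[5,16] 2+35=37 d=25 * → l++
[6,16] 5+35=40 d=22 * → l++
[7,16] 6+35=41 d=21 * → l++
[8,16] 7+35=42 d=20 * → l++
[9,16] 11+35=46 d=16 * → l++
[10,16] 15+35=50 d=12 * → l++
[11,16] 16+35=51 d=11 * → l++
[12,16] 17+35=52 d=10 * → l++
[13,16] 18+35=53 d=9 * → l++
[14,16] 20+35=55 d=7 * → l++
[15,16] 34+35=69 d=7 → r--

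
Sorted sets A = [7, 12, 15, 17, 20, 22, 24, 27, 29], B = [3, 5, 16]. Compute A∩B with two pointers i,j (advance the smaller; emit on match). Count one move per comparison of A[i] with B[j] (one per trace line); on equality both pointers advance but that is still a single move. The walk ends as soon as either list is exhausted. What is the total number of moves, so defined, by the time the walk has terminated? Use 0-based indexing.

6 moves

[i=0,j=0] 7>3 → j++
[i=0,j=1] 7>5 → j++
[i=0,j=2] 7<16 → i++
[i=1,j=2] 12<16 → i++
[i=2,j=2] 15<16 → i++
[i=3,j=2] 17>16 → j++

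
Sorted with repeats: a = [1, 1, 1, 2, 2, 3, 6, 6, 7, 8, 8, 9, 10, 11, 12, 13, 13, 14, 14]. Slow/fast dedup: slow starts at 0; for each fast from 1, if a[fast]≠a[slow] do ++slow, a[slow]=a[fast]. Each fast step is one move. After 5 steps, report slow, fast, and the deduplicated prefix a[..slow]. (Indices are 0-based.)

slow=2, fast=6, prefix=[1, 2, 3]

slow=0 fast=1: a[fast]=1=a[slow] dup, fast++
slow=0 fast=2: a[fast]=1=a[slow] dup, fast++
slow=0 fast=3: a[fast]=2≠a[slow]=1 write a[1]=2, slow++,fast++
slow=1 fast=4: a[fast]=2=a[slow] dup, fast++
slow=1 fast=5: a[fast]=3≠a[slow]=2 write a[2]=3, slow++,fast++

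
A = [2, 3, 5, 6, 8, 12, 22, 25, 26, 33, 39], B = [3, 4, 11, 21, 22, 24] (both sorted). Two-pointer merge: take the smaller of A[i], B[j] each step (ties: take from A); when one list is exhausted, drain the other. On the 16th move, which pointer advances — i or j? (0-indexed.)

i

[i=0,j=0] A[i]=2<=B[j]=3 take 2 → i++
[i=1,j=0] A[i]=3<=B[j]=3 take 3 → i++
[i=2,j=0] A[i]=5>B[j]=3 take 3 → j++
[i=2,j=1] A[i]=5>B[j]=4 take 4 → j++
[i=2,j=2] A[i]=5<=B[j]=11 take 5 → i++
[i=3,j=2] A[i]=6<=B[j]=11 take 6 → i++
[i=4,j=2] A[i]=8<=B[j]=11 take 8 → i++
[i=5,j=2] A[i]=12>B[j]=11 take 11 → j++
[i=5,j=3] A[i]=12<=B[j]=21 take 12 → i++
[i=6,j=3] A[i]=22>B[j]=21 take 21 → j++
[i=6,j=4] A[i]=22<=B[j]=22 take 22 → i++
[i=7,j=4] A[i]=25>B[j]=22 take 22 → j++
[i=7,j=5] A[i]=25>B[j]=24 take 24 → j++
[i=7,j=6] B done, take A[i]=25 → i++
[i=8,j=6] B done, take A[i]=26 → i++
[i=9,j=6] B done, take A[i]=33 → i++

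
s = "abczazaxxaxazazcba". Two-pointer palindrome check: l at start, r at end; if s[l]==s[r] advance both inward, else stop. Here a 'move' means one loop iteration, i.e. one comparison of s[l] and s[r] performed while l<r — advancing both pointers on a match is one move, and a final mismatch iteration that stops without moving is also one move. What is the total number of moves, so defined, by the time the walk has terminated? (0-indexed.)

9 moves

[0,17] 'a'=='a' → l++,r--
[1,16] 'b'=='b' → l++,r--
[2,15] 'c'=='c' → l++,r--
[3,14] 'z'=='z' → l++,r--
[4,13] 'a'=='a' → l++,r--
[5,12] 'z'=='z' → l++,r--
[6,11] 'a'=='a' → l++,r--
[7,10] 'x'=='x' → l++,r--
[8,9] 'x'!='a' → stop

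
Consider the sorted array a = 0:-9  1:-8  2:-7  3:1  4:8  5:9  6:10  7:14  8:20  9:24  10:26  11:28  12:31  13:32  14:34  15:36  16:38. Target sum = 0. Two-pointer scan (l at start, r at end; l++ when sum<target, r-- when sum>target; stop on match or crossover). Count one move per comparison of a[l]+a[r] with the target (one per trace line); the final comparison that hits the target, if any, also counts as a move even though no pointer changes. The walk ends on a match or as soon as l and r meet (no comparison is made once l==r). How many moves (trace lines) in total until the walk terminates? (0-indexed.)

[0,16] -9+38=29 >0 → r--
[0,15] -9+36=27 >0 → r--
[0,14] -9+34=25 >0 → r--
[0,13] -9+32=23 >0 → r--
[0,12] -9+31=22 >0 → r--
[0,11] -9+28=19 >0 → r--
[0,10] -9+26=17 >0 → r--
[0,9] -9+24=15 >0 → r--
[0,8] -9+20=11 >0 → r--
[0,7] -9+14=5 >0 → r--
[0,6] -9+10=1 >0 → r--
[0,5] -9+9=0 → found

12 moves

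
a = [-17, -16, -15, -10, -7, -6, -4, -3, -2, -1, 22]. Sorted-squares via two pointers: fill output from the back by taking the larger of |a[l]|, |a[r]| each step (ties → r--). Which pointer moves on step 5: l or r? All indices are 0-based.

l

l=0 r=10: |-17|<=|22| out[10]=484, r--
l=0 r=9: |-17|>|-1| out[9]=289, l++
l=1 r=9: |-16|>|-1| out[8]=256, l++
l=2 r=9: |-15|>|-1| out[7]=225, l++
l=3 r=9: |-10|>|-1| out[6]=100, l++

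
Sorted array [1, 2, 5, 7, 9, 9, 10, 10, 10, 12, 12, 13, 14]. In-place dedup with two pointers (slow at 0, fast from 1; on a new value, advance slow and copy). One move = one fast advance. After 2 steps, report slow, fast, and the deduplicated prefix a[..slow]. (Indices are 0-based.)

(s=0,f=1) a[fast]=2≠a[slow]=1 write a[1]=2 → slow++,fast++
(s=1,f=2) a[fast]=5≠a[slow]=2 write a[2]=5 → slow++,fast++

slow=2, fast=3, prefix=[1, 2, 5]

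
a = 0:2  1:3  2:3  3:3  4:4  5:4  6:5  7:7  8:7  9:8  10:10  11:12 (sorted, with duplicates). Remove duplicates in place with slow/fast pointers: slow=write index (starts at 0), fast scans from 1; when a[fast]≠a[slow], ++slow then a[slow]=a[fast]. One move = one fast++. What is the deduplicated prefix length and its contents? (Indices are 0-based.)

length 8; prefix = [2, 3, 4, 5, 7, 8, 10, 12]

(s=0,f=1) a[fast]=3≠a[slow]=2 write a[1]=3 → slow++,fast++
(s=1,f=2) a[fast]=3=a[slow] dup → fast++
(s=1,f=3) a[fast]=3=a[slow] dup → fast++
(s=1,f=4) a[fast]=4≠a[slow]=3 write a[2]=4 → slow++,fast++
(s=2,f=5) a[fast]=4=a[slow] dup → fast++
(s=2,f=6) a[fast]=5≠a[slow]=4 write a[3]=5 → slow++,fast++
(s=3,f=7) a[fast]=7≠a[slow]=5 write a[4]=7 → slow++,fast++
(s=4,f=8) a[fast]=7=a[slow] dup → fast++
(s=4,f=9) a[fast]=8≠a[slow]=7 write a[5]=8 → slow++,fast++
(s=5,f=10) a[fast]=10≠a[slow]=8 write a[6]=10 → slow++,fast++
(s=6,f=11) a[fast]=12≠a[slow]=10 write a[7]=12 → slow++,fast++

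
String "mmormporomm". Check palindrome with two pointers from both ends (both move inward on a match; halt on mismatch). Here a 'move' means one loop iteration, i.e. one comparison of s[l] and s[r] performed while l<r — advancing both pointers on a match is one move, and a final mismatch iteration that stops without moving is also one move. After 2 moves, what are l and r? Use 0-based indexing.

l=2, r=8

[0,10] 'm'=='m' → l++,r--
[1,9] 'm'=='m' → l++,r--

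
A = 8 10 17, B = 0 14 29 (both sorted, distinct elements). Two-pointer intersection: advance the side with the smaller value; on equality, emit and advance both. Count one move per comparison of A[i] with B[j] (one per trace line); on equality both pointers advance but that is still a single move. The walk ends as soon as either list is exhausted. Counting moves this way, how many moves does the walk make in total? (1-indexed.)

5 moves

[i=1,j=1] 8>0 → j++
[i=1,j=2] 8<14 → i++
[i=2,j=2] 10<14 → i++
[i=3,j=2] 17>14 → j++
[i=3,j=3] 17<29 → i++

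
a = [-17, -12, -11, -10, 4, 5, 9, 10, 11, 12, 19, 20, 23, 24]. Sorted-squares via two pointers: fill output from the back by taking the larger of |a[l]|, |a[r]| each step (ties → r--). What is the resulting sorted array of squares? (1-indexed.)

[16, 25, 81, 100, 100, 121, 121, 144, 144, 289, 361, 400, 529, 576]

l=1 r=14: |-17|<=|24| out[14]=576, r--
l=1 r=13: |-17|<=|23| out[13]=529, r--
l=1 r=12: |-17|<=|20| out[12]=400, r--
l=1 r=11: |-17|<=|19| out[11]=361, r--
l=1 r=10: |-17|>|12| out[10]=289, l++
l=2 r=10: |-12|<=|12| out[9]=144, r--
l=2 r=9: |-12|>|11| out[8]=144, l++
l=3 r=9: |-11|<=|11| out[7]=121, r--
l=3 r=8: |-11|>|10| out[6]=121, l++
l=4 r=8: |-10|<=|10| out[5]=100, r--
l=4 r=7: |-10|>|9| out[4]=100, l++
l=5 r=7: |4|<=|9| out[3]=81, r--
l=5 r=6: |4|<=|5| out[2]=25, r--
l=5 r=5: |4|<=|4| out[1]=16, r--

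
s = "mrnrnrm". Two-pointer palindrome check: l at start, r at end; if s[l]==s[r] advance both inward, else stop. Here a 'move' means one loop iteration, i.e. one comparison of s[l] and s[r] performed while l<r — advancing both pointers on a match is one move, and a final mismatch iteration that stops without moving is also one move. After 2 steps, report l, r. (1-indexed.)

l=3, r=5

[1,7] 'm'=='m' → l++,r--
[2,6] 'r'=='r' → l++,r--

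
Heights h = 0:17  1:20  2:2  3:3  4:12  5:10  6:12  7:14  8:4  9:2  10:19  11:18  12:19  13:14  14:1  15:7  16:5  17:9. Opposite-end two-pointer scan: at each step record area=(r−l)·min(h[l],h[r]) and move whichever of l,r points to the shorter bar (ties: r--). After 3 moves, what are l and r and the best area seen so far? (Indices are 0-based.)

l=0 r=17: min(17,9)*17=153 best=153 *, r--
l=0 r=16: min(17,5)*16=80 best=153, r--
l=0 r=15: min(17,7)*15=105 best=153, r--

l=0, r=14, best area=153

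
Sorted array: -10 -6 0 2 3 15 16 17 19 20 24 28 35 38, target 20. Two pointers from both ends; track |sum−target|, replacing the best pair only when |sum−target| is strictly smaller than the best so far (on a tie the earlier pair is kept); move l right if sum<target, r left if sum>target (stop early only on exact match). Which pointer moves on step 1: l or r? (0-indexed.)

r

l=0 r=13: -10+38=28 d=8 *, r--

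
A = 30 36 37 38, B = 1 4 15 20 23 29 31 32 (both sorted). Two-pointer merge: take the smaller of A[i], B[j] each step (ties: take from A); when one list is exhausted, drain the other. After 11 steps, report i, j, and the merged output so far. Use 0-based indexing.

[i=0,j=0] A[i]=30>B[j]=1 take 1 → j++
[i=0,j=1] A[i]=30>B[j]=4 take 4 → j++
[i=0,j=2] A[i]=30>B[j]=15 take 15 → j++
[i=0,j=3] A[i]=30>B[j]=20 take 20 → j++
[i=0,j=4] A[i]=30>B[j]=23 take 23 → j++
[i=0,j=5] A[i]=30>B[j]=29 take 29 → j++
[i=0,j=6] A[i]=30<=B[j]=31 take 30 → i++
[i=1,j=6] A[i]=36>B[j]=31 take 31 → j++
[i=1,j=7] A[i]=36>B[j]=32 take 32 → j++
[i=1,j=8] B done, take A[i]=36 → i++
[i=2,j=8] B done, take A[i]=37 → i++

i=3, j=8, merged so far=[1, 4, 15, 20, 23, 29, 30, 31, 32, 36, 37]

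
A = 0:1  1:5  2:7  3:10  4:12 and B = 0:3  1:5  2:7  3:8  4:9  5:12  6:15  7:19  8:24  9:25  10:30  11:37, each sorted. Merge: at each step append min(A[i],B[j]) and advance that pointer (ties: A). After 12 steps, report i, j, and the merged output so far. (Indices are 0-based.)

i=5, j=7, merged so far=[1, 3, 5, 5, 7, 7, 8, 9, 10, 12, 12, 15]

[i=0,j=0] A[i]=1<=B[j]=3 take 1 → i++
[i=1,j=0] A[i]=5>B[j]=3 take 3 → j++
[i=1,j=1] A[i]=5<=B[j]=5 take 5 → i++
[i=2,j=1] A[i]=7>B[j]=5 take 5 → j++
[i=2,j=2] A[i]=7<=B[j]=7 take 7 → i++
[i=3,j=2] A[i]=10>B[j]=7 take 7 → j++
[i=3,j=3] A[i]=10>B[j]=8 take 8 → j++
[i=3,j=4] A[i]=10>B[j]=9 take 9 → j++
[i=3,j=5] A[i]=10<=B[j]=12 take 10 → i++
[i=4,j=5] A[i]=12<=B[j]=12 take 12 → i++
[i=5,j=5] A done, take B[j]=12 → j++
[i=5,j=6] A done, take B[j]=15 → j++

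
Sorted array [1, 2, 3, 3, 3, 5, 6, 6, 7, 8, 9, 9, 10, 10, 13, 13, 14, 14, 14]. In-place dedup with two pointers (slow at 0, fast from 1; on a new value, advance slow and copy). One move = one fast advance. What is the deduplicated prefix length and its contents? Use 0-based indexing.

(s=0,f=1) a[fast]=2≠a[slow]=1 write a[1]=2 → slow++,fast++
(s=1,f=2) a[fast]=3≠a[slow]=2 write a[2]=3 → slow++,fast++
(s=2,f=3) a[fast]=3=a[slow] dup → fast++
(s=2,f=4) a[fast]=3=a[slow] dup → fast++
(s=2,f=5) a[fast]=5≠a[slow]=3 write a[3]=5 → slow++,fast++
(s=3,f=6) a[fast]=6≠a[slow]=5 write a[4]=6 → slow++,fast++
(s=4,f=7) a[fast]=6=a[slow] dup → fast++
(s=4,f=8) a[fast]=7≠a[slow]=6 write a[5]=7 → slow++,fast++
(s=5,f=9) a[fast]=8≠a[slow]=7 write a[6]=8 → slow++,fast++
(s=6,f=10) a[fast]=9≠a[slow]=8 write a[7]=9 → slow++,fast++
(s=7,f=11) a[fast]=9=a[slow] dup → fast++
(s=7,f=12) a[fast]=10≠a[slow]=9 write a[8]=10 → slow++,fast++
(s=8,f=13) a[fast]=10=a[slow] dup → fast++
(s=8,f=14) a[fast]=13≠a[slow]=10 write a[9]=13 → slow++,fast++
(s=9,f=15) a[fast]=13=a[slow] dup → fast++
(s=9,f=16) a[fast]=14≠a[slow]=13 write a[10]=14 → slow++,fast++
(s=10,f=17) a[fast]=14=a[slow] dup → fast++
(s=10,f=18) a[fast]=14=a[slow] dup → fast++

length 11; prefix = [1, 2, 3, 5, 6, 7, 8, 9, 10, 13, 14]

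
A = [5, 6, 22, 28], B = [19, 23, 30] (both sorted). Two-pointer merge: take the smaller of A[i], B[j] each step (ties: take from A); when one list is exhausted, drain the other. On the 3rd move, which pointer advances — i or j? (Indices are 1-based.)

j

i=1 j=1: A[i]=5<=B[j]=19 take 5, i++
i=2 j=1: A[i]=6<=B[j]=19 take 6, i++
i=3 j=1: A[i]=22>B[j]=19 take 19, j++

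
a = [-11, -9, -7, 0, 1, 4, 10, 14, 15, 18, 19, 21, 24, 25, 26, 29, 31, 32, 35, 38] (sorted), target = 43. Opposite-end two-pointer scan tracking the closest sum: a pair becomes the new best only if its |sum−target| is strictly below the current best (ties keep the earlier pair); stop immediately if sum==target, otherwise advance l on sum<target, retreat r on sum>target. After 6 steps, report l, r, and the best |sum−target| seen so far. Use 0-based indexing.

l=6, r=19, best |Δ|=1

l=0 r=19: -11+38=27 d=16 *, l++
l=1 r=19: -9+38=29 d=14 *, l++
l=2 r=19: -7+38=31 d=12 *, l++
l=3 r=19: 0+38=38 d=5 *, l++
l=4 r=19: 1+38=39 d=4 *, l++
l=5 r=19: 4+38=42 d=1 *, l++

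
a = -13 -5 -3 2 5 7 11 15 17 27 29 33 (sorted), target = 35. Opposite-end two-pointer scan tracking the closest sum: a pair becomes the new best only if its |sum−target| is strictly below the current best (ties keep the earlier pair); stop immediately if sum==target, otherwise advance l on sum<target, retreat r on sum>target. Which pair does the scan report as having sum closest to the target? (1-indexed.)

l=1 r=12: -13+33=20 d=15 *, l++
l=2 r=12: -5+33=28 d=7 *, l++
l=3 r=12: -3+33=30 d=5 *, l++
l=4 r=12: 2+33=35 d=0 *, stop

pair (2, 33) with sum 35 (|Δ|=0)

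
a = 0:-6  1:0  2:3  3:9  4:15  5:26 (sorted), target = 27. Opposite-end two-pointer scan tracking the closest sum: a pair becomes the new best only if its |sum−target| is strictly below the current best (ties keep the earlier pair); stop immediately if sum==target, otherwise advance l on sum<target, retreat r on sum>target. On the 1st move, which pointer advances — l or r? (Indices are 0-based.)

l

[0,5] -6+26=20 d=7 * → l++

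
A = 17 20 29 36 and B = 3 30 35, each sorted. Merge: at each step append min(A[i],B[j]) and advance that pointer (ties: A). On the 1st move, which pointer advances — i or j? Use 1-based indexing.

[i=1,j=1] A[i]=17>B[j]=3 take 3 → j++

j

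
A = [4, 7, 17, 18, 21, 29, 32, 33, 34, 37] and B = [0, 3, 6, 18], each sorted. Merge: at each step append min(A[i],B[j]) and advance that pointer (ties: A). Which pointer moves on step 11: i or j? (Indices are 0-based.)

[i=0,j=0] A[i]=4>B[j]=0 take 0 → j++
[i=0,j=1] A[i]=4>B[j]=3 take 3 → j++
[i=0,j=2] A[i]=4<=B[j]=6 take 4 → i++
[i=1,j=2] A[i]=7>B[j]=6 take 6 → j++
[i=1,j=3] A[i]=7<=B[j]=18 take 7 → i++
[i=2,j=3] A[i]=17<=B[j]=18 take 17 → i++
[i=3,j=3] A[i]=18<=B[j]=18 take 18 → i++
[i=4,j=3] A[i]=21>B[j]=18 take 18 → j++
[i=4,j=4] B done, take A[i]=21 → i++
[i=5,j=4] B done, take A[i]=29 → i++
[i=6,j=4] B done, take A[i]=32 → i++

i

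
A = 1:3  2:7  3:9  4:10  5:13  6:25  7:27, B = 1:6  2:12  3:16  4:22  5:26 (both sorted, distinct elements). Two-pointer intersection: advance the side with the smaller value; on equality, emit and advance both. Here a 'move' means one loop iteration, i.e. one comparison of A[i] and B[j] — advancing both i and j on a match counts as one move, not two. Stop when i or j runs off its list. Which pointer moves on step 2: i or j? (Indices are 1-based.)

[i=1,j=1] 3<6 → i++
[i=2,j=1] 7>6 → j++

j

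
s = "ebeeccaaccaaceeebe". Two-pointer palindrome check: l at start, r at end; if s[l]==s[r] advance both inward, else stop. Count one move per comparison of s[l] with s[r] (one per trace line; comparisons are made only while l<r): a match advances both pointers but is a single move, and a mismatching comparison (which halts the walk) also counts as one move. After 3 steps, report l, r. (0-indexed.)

l=0 r=17: 'e'=='e', l++,r--
l=1 r=16: 'b'=='b', l++,r--
l=2 r=15: 'e'=='e', l++,r--

l=3, r=14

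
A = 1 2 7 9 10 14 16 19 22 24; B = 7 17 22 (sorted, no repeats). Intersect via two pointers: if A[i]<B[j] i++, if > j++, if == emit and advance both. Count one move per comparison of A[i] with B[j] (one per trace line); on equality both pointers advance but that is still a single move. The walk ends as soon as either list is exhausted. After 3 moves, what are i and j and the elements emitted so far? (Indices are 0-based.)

i=3, j=1, emitted=[7]

[i=0,j=0] 1<7 → i++
[i=1,j=0] 2<7 → i++
[i=2,j=0] 7==7 emit → i++,j++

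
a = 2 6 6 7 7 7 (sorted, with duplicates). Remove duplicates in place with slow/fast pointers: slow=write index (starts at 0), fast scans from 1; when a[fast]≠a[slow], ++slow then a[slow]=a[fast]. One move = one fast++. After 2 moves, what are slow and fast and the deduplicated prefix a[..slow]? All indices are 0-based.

slow=1, fast=3, prefix=[2, 6]

slow=0 fast=1: a[fast]=6≠a[slow]=2 write a[1]=6, slow++,fast++
slow=1 fast=2: a[fast]=6=a[slow] dup, fast++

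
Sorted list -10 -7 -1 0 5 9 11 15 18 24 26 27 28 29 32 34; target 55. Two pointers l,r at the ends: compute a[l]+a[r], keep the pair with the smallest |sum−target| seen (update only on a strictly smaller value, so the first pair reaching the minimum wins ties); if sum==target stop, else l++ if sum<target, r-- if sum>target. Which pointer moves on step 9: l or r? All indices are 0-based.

l

l=0 r=15: -10+34=24 d=31 *, l++
l=1 r=15: -7+34=27 d=28 *, l++
l=2 r=15: -1+34=33 d=22 *, l++
l=3 r=15: 0+34=34 d=21 *, l++
l=4 r=15: 5+34=39 d=16 *, l++
l=5 r=15: 9+34=43 d=12 *, l++
l=6 r=15: 11+34=45 d=10 *, l++
l=7 r=15: 15+34=49 d=6 *, l++
l=8 r=15: 18+34=52 d=3 *, l++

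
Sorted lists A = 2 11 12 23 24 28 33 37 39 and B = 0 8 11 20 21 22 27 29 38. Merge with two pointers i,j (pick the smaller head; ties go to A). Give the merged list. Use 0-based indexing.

i=0 j=0: A[i]=2>B[j]=0 take 0, j++
i=0 j=1: A[i]=2<=B[j]=8 take 2, i++
i=1 j=1: A[i]=11>B[j]=8 take 8, j++
i=1 j=2: A[i]=11<=B[j]=11 take 11, i++
i=2 j=2: A[i]=12>B[j]=11 take 11, j++
i=2 j=3: A[i]=12<=B[j]=20 take 12, i++
i=3 j=3: A[i]=23>B[j]=20 take 20, j++
i=3 j=4: A[i]=23>B[j]=21 take 21, j++
i=3 j=5: A[i]=23>B[j]=22 take 22, j++
i=3 j=6: A[i]=23<=B[j]=27 take 23, i++
i=4 j=6: A[i]=24<=B[j]=27 take 24, i++
i=5 j=6: A[i]=28>B[j]=27 take 27, j++
i=5 j=7: A[i]=28<=B[j]=29 take 28, i++
i=6 j=7: A[i]=33>B[j]=29 take 29, j++
i=6 j=8: A[i]=33<=B[j]=38 take 33, i++
i=7 j=8: A[i]=37<=B[j]=38 take 37, i++
i=8 j=8: A[i]=39>B[j]=38 take 38, j++
i=8 j=9: B done, take A[i]=39, i++

[0, 2, 8, 11, 11, 12, 20, 21, 22, 23, 24, 27, 28, 29, 33, 37, 38, 39]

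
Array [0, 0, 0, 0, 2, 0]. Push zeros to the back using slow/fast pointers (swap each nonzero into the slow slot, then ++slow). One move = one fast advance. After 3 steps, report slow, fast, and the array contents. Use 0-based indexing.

slow=0, fast=3, a=[0, 0, 0, 0, 2, 0]

slow=0 fast=0: a[fast]=0, fast++
slow=0 fast=1: a[fast]=0, fast++
slow=0 fast=2: a[fast]=0, fast++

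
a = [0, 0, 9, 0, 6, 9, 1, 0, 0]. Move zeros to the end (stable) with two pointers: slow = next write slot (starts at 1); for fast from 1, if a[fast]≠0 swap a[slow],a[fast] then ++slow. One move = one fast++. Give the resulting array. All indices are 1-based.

[9, 6, 9, 1, 0, 0, 0, 0, 0]

slow=1 fast=1: a[fast]=0, fast++
slow=1 fast=2: a[fast]=0, fast++
slow=1 fast=3: a[fast]=9≠0 swap→a[1]=9, slow++,fast++
slow=2 fast=4: a[fast]=0, fast++
slow=2 fast=5: a[fast]=6≠0 swap→a[2]=6, slow++,fast++
slow=3 fast=6: a[fast]=9≠0 swap→a[3]=9, slow++,fast++
slow=4 fast=7: a[fast]=1≠0 swap→a[4]=1, slow++,fast++
slow=5 fast=8: a[fast]=0, fast++
slow=5 fast=9: a[fast]=0, fast++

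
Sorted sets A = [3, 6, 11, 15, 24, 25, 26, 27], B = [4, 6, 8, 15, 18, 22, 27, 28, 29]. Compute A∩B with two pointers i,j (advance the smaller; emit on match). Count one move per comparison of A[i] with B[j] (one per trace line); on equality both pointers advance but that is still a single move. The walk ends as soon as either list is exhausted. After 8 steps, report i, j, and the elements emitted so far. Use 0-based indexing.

i=4, j=6, emitted=[6, 15]

[i=0,j=0] 3<4 → i++
[i=1,j=0] 6>4 → j++
[i=1,j=1] 6==6 emit → i++,j++
[i=2,j=2] 11>8 → j++
[i=2,j=3] 11<15 → i++
[i=3,j=3] 15==15 emit → i++,j++
[i=4,j=4] 24>18 → j++
[i=4,j=5] 24>22 → j++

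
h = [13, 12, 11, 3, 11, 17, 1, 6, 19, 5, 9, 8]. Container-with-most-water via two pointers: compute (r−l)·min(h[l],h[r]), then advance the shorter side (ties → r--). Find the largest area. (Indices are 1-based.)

max area = 104

l=1 r=12: min(13,8)*11=88 best=88 *, r--
l=1 r=11: min(13,9)*10=90 best=90 *, r--
l=1 r=10: min(13,5)*9=45 best=90, r--
l=1 r=9: min(13,19)*8=104 best=104 *, l++
l=2 r=9: min(12,19)*7=84 best=104, l++
l=3 r=9: min(11,19)*6=66 best=104, l++
l=4 r=9: min(3,19)*5=15 best=104, l++
l=5 r=9: min(11,19)*4=44 best=104, l++
l=6 r=9: min(17,19)*3=51 best=104, l++
l=7 r=9: min(1,19)*2=2 best=104, l++
l=8 r=9: min(6,19)*1=6 best=104, l++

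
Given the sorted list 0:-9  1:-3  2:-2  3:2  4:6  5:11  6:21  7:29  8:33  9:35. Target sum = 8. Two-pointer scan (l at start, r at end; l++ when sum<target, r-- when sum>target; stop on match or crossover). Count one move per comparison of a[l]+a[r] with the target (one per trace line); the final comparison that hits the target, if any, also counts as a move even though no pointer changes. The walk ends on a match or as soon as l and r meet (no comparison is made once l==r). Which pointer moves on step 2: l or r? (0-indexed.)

r

[0,9] -9+35=26 >8 → r--
[0,8] -9+33=24 >8 → r--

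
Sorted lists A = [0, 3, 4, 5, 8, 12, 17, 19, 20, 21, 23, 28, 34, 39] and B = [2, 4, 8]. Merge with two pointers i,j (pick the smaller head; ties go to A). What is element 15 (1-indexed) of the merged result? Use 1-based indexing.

i=1 j=1: A[i]=0<=B[j]=2 take 0, i++
i=2 j=1: A[i]=3>B[j]=2 take 2, j++
i=2 j=2: A[i]=3<=B[j]=4 take 3, i++
i=3 j=2: A[i]=4<=B[j]=4 take 4, i++
i=4 j=2: A[i]=5>B[j]=4 take 4, j++
i=4 j=3: A[i]=5<=B[j]=8 take 5, i++
i=5 j=3: A[i]=8<=B[j]=8 take 8, i++
i=6 j=3: A[i]=12>B[j]=8 take 8, j++
i=6 j=4: B done, take A[i]=12, i++
i=7 j=4: B done, take A[i]=17, i++
i=8 j=4: B done, take A[i]=19, i++
i=9 j=4: B done, take A[i]=20, i++
i=10 j=4: B done, take A[i]=21, i++
i=11 j=4: B done, take A[i]=23, i++
i=12 j=4: B done, take A[i]=28, i++
i=13 j=4: B done, take A[i]=34, i++
i=14 j=4: B done, take A[i]=39, i++

merged[15] = 28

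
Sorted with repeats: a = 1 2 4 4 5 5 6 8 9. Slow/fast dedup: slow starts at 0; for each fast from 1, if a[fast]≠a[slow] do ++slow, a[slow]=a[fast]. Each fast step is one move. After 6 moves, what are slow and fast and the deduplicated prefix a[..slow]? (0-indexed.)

(s=0,f=1) a[fast]=2≠a[slow]=1 write a[1]=2 → slow++,fast++
(s=1,f=2) a[fast]=4≠a[slow]=2 write a[2]=4 → slow++,fast++
(s=2,f=3) a[fast]=4=a[slow] dup → fast++
(s=2,f=4) a[fast]=5≠a[slow]=4 write a[3]=5 → slow++,fast++
(s=3,f=5) a[fast]=5=a[slow] dup → fast++
(s=3,f=6) a[fast]=6≠a[slow]=5 write a[4]=6 → slow++,fast++

slow=4, fast=7, prefix=[1, 2, 4, 5, 6]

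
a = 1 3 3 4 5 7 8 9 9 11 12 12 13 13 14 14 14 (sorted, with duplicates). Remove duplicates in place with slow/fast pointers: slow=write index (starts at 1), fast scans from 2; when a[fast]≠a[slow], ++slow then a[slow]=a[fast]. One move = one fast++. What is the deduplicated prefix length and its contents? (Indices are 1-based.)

length 11; prefix = [1, 3, 4, 5, 7, 8, 9, 11, 12, 13, 14]

(s=1,f=2) a[fast]=3≠a[slow]=1 write a[2]=3 → slow++,fast++
(s=2,f=3) a[fast]=3=a[slow] dup → fast++
(s=2,f=4) a[fast]=4≠a[slow]=3 write a[3]=4 → slow++,fast++
(s=3,f=5) a[fast]=5≠a[slow]=4 write a[4]=5 → slow++,fast++
(s=4,f=6) a[fast]=7≠a[slow]=5 write a[5]=7 → slow++,fast++
(s=5,f=7) a[fast]=8≠a[slow]=7 write a[6]=8 → slow++,fast++
(s=6,f=8) a[fast]=9≠a[slow]=8 write a[7]=9 → slow++,fast++
(s=7,f=9) a[fast]=9=a[slow] dup → fast++
(s=7,f=10) a[fast]=11≠a[slow]=9 write a[8]=11 → slow++,fast++
(s=8,f=11) a[fast]=12≠a[slow]=11 write a[9]=12 → slow++,fast++
(s=9,f=12) a[fast]=12=a[slow] dup → fast++
(s=9,f=13) a[fast]=13≠a[slow]=12 write a[10]=13 → slow++,fast++
(s=10,f=14) a[fast]=13=a[slow] dup → fast++
(s=10,f=15) a[fast]=14≠a[slow]=13 write a[11]=14 → slow++,fast++
(s=11,f=16) a[fast]=14=a[slow] dup → fast++
(s=11,f=17) a[fast]=14=a[slow] dup → fast++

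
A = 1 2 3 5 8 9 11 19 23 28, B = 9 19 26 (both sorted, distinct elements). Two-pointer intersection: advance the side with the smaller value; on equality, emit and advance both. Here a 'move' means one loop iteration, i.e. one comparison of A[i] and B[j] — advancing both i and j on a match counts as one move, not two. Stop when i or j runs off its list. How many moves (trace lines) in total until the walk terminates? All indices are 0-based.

10 moves

[i=0,j=0] 1<9 → i++
[i=1,j=0] 2<9 → i++
[i=2,j=0] 3<9 → i++
[i=3,j=0] 5<9 → i++
[i=4,j=0] 8<9 → i++
[i=5,j=0] 9==9 emit → i++,j++
[i=6,j=1] 11<19 → i++
[i=7,j=1] 19==19 emit → i++,j++
[i=8,j=2] 23<26 → i++
[i=9,j=2] 28>26 → j++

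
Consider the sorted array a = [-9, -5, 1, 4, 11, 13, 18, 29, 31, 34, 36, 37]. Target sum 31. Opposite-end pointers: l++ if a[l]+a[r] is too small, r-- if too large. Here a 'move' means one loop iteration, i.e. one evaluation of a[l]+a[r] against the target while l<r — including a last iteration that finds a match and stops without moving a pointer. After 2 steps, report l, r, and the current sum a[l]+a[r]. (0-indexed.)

[0,11] -9+37=28 <31 → l++
[1,11] -5+37=32 >31 → r--

l=1, r=10, sum=31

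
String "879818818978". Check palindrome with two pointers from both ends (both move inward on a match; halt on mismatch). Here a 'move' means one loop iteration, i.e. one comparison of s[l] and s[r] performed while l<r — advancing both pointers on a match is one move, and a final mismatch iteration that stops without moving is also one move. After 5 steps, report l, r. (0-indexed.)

l=5, r=6

[0,11] '8'=='8' → l++,r--
[1,10] '7'=='7' → l++,r--
[2,9] '9'=='9' → l++,r--
[3,8] '8'=='8' → l++,r--
[4,7] '1'=='1' → l++,r--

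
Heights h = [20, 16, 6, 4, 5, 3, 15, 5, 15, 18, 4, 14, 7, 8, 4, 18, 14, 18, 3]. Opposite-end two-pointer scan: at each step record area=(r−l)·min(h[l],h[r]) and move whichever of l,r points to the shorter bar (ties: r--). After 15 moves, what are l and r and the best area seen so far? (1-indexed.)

[1,19] min(20,3)*18=54 best=54 * → r--
[1,18] min(20,18)*17=306 best=306 * → r--
[1,17] min(20,14)*16=224 best=306 → r--
[1,16] min(20,18)*15=270 best=306 → r--
[1,15] min(20,4)*14=56 best=306 → r--
[1,14] min(20,8)*13=104 best=306 → r--
[1,13] min(20,7)*12=84 best=306 → r--
[1,12] min(20,14)*11=154 best=306 → r--
[1,11] min(20,4)*10=40 best=306 → r--
[1,10] min(20,18)*9=162 best=306 → r--
[1,9] min(20,15)*8=120 best=306 → r--
[1,8] min(20,5)*7=35 best=306 → r--
[1,7] min(20,15)*6=90 best=306 → r--
[1,6] min(20,3)*5=15 best=306 → r--
[1,5] min(20,5)*4=20 best=306 → r--

l=1, r=4, best area=306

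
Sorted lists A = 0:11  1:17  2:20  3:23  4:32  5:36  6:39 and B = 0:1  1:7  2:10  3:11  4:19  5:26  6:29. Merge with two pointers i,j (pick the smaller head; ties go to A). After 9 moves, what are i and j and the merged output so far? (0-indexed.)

i=4, j=5, merged so far=[1, 7, 10, 11, 11, 17, 19, 20, 23]

i=0 j=0: A[i]=11>B[j]=1 take 1, j++
i=0 j=1: A[i]=11>B[j]=7 take 7, j++
i=0 j=2: A[i]=11>B[j]=10 take 10, j++
i=0 j=3: A[i]=11<=B[j]=11 take 11, i++
i=1 j=3: A[i]=17>B[j]=11 take 11, j++
i=1 j=4: A[i]=17<=B[j]=19 take 17, i++
i=2 j=4: A[i]=20>B[j]=19 take 19, j++
i=2 j=5: A[i]=20<=B[j]=26 take 20, i++
i=3 j=5: A[i]=23<=B[j]=26 take 23, i++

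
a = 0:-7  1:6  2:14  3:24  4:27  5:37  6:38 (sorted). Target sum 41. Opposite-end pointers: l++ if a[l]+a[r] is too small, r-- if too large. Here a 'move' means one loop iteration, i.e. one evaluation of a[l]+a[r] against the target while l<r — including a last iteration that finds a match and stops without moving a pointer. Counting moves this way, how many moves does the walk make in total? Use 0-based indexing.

5 moves

l=0 r=6: -7+38=31 <41, l++
l=1 r=6: 6+38=44 >41, r--
l=1 r=5: 6+37=43 >41, r--
l=1 r=4: 6+27=33 <41, l++
l=2 r=4: 14+27=41, found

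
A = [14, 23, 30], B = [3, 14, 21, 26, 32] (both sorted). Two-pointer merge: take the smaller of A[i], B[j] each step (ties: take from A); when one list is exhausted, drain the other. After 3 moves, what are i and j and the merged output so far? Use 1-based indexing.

i=1 j=1: A[i]=14>B[j]=3 take 3, j++
i=1 j=2: A[i]=14<=B[j]=14 take 14, i++
i=2 j=2: A[i]=23>B[j]=14 take 14, j++

i=2, j=3, merged so far=[3, 14, 14]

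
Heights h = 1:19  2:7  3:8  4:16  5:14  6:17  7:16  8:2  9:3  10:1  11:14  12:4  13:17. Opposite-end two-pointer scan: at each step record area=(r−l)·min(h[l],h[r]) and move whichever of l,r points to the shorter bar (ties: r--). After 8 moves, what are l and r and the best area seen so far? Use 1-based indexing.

l=1, r=5, best area=204

[1,13] min(19,17)*12=204 best=204 * → r--
[1,12] min(19,4)*11=44 best=204 → r--
[1,11] min(19,14)*10=140 best=204 → r--
[1,10] min(19,1)*9=9 best=204 → r--
[1,9] min(19,3)*8=24 best=204 → r--
[1,8] min(19,2)*7=14 best=204 → r--
[1,7] min(19,16)*6=96 best=204 → r--
[1,6] min(19,17)*5=85 best=204 → r--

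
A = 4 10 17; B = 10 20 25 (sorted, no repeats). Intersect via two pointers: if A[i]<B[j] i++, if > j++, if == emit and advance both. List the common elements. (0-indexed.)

i=0 j=0: 4<10, i++
i=1 j=0: 10==10 emit, i++,j++
i=2 j=1: 17<20, i++

intersection = [10]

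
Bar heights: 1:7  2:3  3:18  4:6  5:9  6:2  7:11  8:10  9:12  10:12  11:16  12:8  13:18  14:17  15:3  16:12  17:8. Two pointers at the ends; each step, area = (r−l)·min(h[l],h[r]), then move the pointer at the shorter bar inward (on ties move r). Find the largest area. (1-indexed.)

l=1 r=17: min(7,8)*16=112 best=112 *, l++
l=2 r=17: min(3,8)*15=45 best=112, l++
l=3 r=17: min(18,8)*14=112 best=112, r--
l=3 r=16: min(18,12)*13=156 best=156 *, r--
l=3 r=15: min(18,3)*12=36 best=156, r--
l=3 r=14: min(18,17)*11=187 best=187 *, r--
l=3 r=13: min(18,18)*10=180 best=187, r--
l=3 r=12: min(18,8)*9=72 best=187, r--
l=3 r=11: min(18,16)*8=128 best=187, r--
l=3 r=10: min(18,12)*7=84 best=187, r--
l=3 r=9: min(18,12)*6=72 best=187, r--
l=3 r=8: min(18,10)*5=50 best=187, r--
l=3 r=7: min(18,11)*4=44 best=187, r--
l=3 r=6: min(18,2)*3=6 best=187, r--
l=3 r=5: min(18,9)*2=18 best=187, r--
l=3 r=4: min(18,6)*1=6 best=187, r--

max area = 187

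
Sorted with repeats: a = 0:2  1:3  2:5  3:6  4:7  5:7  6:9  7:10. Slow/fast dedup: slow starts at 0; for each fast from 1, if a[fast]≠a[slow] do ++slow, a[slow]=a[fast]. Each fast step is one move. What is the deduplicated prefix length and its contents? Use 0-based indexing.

slow=0 fast=1: a[fast]=3≠a[slow]=2 write a[1]=3, slow++,fast++
slow=1 fast=2: a[fast]=5≠a[slow]=3 write a[2]=5, slow++,fast++
slow=2 fast=3: a[fast]=6≠a[slow]=5 write a[3]=6, slow++,fast++
slow=3 fast=4: a[fast]=7≠a[slow]=6 write a[4]=7, slow++,fast++
slow=4 fast=5: a[fast]=7=a[slow] dup, fast++
slow=4 fast=6: a[fast]=9≠a[slow]=7 write a[5]=9, slow++,fast++
slow=5 fast=7: a[fast]=10≠a[slow]=9 write a[6]=10, slow++,fast++

length 7; prefix = [2, 3, 5, 6, 7, 9, 10]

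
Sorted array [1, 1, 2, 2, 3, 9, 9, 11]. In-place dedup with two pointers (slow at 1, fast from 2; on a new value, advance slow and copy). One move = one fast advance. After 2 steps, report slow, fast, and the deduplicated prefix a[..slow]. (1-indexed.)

slow=2, fast=4, prefix=[1, 2]

(s=1,f=2) a[fast]=1=a[slow] dup → fast++
(s=1,f=3) a[fast]=2≠a[slow]=1 write a[2]=2 → slow++,fast++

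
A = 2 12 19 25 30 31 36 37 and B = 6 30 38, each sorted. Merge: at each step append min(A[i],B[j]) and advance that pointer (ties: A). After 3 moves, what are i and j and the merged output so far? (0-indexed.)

i=2, j=1, merged so far=[2, 6, 12]

i=0 j=0: A[i]=2<=B[j]=6 take 2, i++
i=1 j=0: A[i]=12>B[j]=6 take 6, j++
i=1 j=1: A[i]=12<=B[j]=30 take 12, i++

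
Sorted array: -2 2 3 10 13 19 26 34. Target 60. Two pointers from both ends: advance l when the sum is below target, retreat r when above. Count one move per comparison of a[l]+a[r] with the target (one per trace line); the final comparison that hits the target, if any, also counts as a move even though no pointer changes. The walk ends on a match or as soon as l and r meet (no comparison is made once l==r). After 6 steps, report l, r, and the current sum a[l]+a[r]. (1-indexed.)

l=1 r=8: -2+34=32 <60, l++
l=2 r=8: 2+34=36 <60, l++
l=3 r=8: 3+34=37 <60, l++
l=4 r=8: 10+34=44 <60, l++
l=5 r=8: 13+34=47 <60, l++
l=6 r=8: 19+34=53 <60, l++

l=7, r=8, sum=60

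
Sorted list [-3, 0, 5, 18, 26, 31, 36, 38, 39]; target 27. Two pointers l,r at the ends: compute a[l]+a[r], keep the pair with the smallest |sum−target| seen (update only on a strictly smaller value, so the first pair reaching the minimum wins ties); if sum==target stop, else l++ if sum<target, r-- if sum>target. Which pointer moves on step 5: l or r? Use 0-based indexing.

[0,8] -3+39=36 d=9 * → r--
[0,7] -3+38=35 d=8 * → r--
[0,6] -3+36=33 d=6 * → r--
[0,5] -3+31=28 d=1 * → r--
[0,4] -3+26=23 d=4 → l++

l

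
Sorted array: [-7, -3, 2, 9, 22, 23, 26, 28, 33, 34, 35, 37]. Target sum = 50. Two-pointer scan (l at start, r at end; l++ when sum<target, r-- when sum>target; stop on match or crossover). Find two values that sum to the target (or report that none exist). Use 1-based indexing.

(22, 28)

[1,12] -7+37=30 <50 → l++
[2,12] -3+37=34 <50 → l++
[3,12] 2+37=39 <50 → l++
[4,12] 9+37=46 <50 → l++
[5,12] 22+37=59 >50 → r--
[5,11] 22+35=57 >50 → r--
[5,10] 22+34=56 >50 → r--
[5,9] 22+33=55 >50 → r--
[5,8] 22+28=50 → found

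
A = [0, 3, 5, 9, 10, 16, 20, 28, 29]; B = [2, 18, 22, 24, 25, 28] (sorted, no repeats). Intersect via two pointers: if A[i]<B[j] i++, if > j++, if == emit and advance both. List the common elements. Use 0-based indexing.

[i=0,j=0] 0<2 → i++
[i=1,j=0] 3>2 → j++
[i=1,j=1] 3<18 → i++
[i=2,j=1] 5<18 → i++
[i=3,j=1] 9<18 → i++
[i=4,j=1] 10<18 → i++
[i=5,j=1] 16<18 → i++
[i=6,j=1] 20>18 → j++
[i=6,j=2] 20<22 → i++
[i=7,j=2] 28>22 → j++
[i=7,j=3] 28>24 → j++
[i=7,j=4] 28>25 → j++
[i=7,j=5] 28==28 emit → i++,j++

intersection = [28]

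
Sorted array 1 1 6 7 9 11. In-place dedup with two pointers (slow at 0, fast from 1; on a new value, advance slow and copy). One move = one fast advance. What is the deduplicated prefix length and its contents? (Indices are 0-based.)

length 5; prefix = [1, 6, 7, 9, 11]

(s=0,f=1) a[fast]=1=a[slow] dup → fast++
(s=0,f=2) a[fast]=6≠a[slow]=1 write a[1]=6 → slow++,fast++
(s=1,f=3) a[fast]=7≠a[slow]=6 write a[2]=7 → slow++,fast++
(s=2,f=4) a[fast]=9≠a[slow]=7 write a[3]=9 → slow++,fast++
(s=3,f=5) a[fast]=11≠a[slow]=9 write a[4]=11 → slow++,fast++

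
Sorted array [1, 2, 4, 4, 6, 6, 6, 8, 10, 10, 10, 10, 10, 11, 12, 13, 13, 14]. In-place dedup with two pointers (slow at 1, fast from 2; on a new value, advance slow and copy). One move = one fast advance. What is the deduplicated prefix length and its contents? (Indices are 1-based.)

(s=1,f=2) a[fast]=2≠a[slow]=1 write a[2]=2 → slow++,fast++
(s=2,f=3) a[fast]=4≠a[slow]=2 write a[3]=4 → slow++,fast++
(s=3,f=4) a[fast]=4=a[slow] dup → fast++
(s=3,f=5) a[fast]=6≠a[slow]=4 write a[4]=6 → slow++,fast++
(s=4,f=6) a[fast]=6=a[slow] dup → fast++
(s=4,f=7) a[fast]=6=a[slow] dup → fast++
(s=4,f=8) a[fast]=8≠a[slow]=6 write a[5]=8 → slow++,fast++
(s=5,f=9) a[fast]=10≠a[slow]=8 write a[6]=10 → slow++,fast++
(s=6,f=10) a[fast]=10=a[slow] dup → fast++
(s=6,f=11) a[fast]=10=a[slow] dup → fast++
(s=6,f=12) a[fast]=10=a[slow] dup → fast++
(s=6,f=13) a[fast]=10=a[slow] dup → fast++
(s=6,f=14) a[fast]=11≠a[slow]=10 write a[7]=11 → slow++,fast++
(s=7,f=15) a[fast]=12≠a[slow]=11 write a[8]=12 → slow++,fast++
(s=8,f=16) a[fast]=13≠a[slow]=12 write a[9]=13 → slow++,fast++
(s=9,f=17) a[fast]=13=a[slow] dup → fast++
(s=9,f=18) a[fast]=14≠a[slow]=13 write a[10]=14 → slow++,fast++

length 10; prefix = [1, 2, 4, 6, 8, 10, 11, 12, 13, 14]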